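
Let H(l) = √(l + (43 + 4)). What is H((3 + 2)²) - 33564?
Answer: -33564 + 6*√2 ≈ -33556.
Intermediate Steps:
H(l) = √(47 + l) (H(l) = √(l + 47) = √(47 + l))
H((3 + 2)²) - 33564 = √(47 + (3 + 2)²) - 33564 = √(47 + 5²) - 33564 = √(47 + 25) - 33564 = √72 - 33564 = 6*√2 - 33564 = -33564 + 6*√2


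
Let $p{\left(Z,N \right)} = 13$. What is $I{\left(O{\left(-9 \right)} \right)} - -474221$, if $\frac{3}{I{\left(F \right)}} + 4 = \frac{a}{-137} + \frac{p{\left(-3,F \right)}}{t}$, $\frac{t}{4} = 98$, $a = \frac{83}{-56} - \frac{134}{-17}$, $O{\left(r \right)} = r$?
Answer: $\frac{868829831731}{1832123} \approx 4.7422 \cdot 10^{5}$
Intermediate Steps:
$a = \frac{6093}{952}$ ($a = 83 \left(- \frac{1}{56}\right) - - \frac{134}{17} = - \frac{83}{56} + \frac{134}{17} = \frac{6093}{952} \approx 6.4002$)
$t = 392$ ($t = 4 \cdot 98 = 392$)
$I{\left(F \right)} = - \frac{1369452}{1832123}$ ($I{\left(F \right)} = \frac{3}{-4 + \left(\frac{6093}{952 \left(-137\right)} + \frac{13}{392}\right)} = \frac{3}{-4 + \left(\frac{6093}{952} \left(- \frac{1}{137}\right) + 13 \cdot \frac{1}{392}\right)} = \frac{3}{-4 + \left(- \frac{6093}{130424} + \frac{13}{392}\right)} = \frac{3}{-4 - \frac{6187}{456484}} = \frac{3}{- \frac{1832123}{456484}} = 3 \left(- \frac{456484}{1832123}\right) = - \frac{1369452}{1832123}$)
$I{\left(O{\left(-9 \right)} \right)} - -474221 = - \frac{1369452}{1832123} - -474221 = - \frac{1369452}{1832123} + 474221 = \frac{868829831731}{1832123}$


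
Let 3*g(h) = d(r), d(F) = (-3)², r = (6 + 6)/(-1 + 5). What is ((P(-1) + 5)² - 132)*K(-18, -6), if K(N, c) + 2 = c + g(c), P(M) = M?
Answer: 580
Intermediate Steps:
r = 3 (r = 12/4 = 12*(¼) = 3)
d(F) = 9
g(h) = 3 (g(h) = (⅓)*9 = 3)
K(N, c) = 1 + c (K(N, c) = -2 + (c + 3) = -2 + (3 + c) = 1 + c)
((P(-1) + 5)² - 132)*K(-18, -6) = ((-1 + 5)² - 132)*(1 - 6) = (4² - 132)*(-5) = (16 - 132)*(-5) = -116*(-5) = 580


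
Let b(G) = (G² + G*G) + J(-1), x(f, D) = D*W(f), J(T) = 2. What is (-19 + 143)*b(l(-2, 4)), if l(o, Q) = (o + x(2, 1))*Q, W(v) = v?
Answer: 248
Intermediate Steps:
x(f, D) = D*f
l(o, Q) = Q*(2 + o) (l(o, Q) = (o + 1*2)*Q = (o + 2)*Q = (2 + o)*Q = Q*(2 + o))
b(G) = 2 + 2*G² (b(G) = (G² + G*G) + 2 = (G² + G²) + 2 = 2*G² + 2 = 2 + 2*G²)
(-19 + 143)*b(l(-2, 4)) = (-19 + 143)*(2 + 2*(4*(2 - 2))²) = 124*(2 + 2*(4*0)²) = 124*(2 + 2*0²) = 124*(2 + 2*0) = 124*(2 + 0) = 124*2 = 248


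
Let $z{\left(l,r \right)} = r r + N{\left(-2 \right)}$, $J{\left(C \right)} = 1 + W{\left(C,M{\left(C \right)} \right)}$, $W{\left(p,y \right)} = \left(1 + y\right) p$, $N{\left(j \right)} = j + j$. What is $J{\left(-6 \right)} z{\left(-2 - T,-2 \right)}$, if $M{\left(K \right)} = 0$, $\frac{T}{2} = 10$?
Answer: $0$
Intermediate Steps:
$T = 20$ ($T = 2 \cdot 10 = 20$)
$N{\left(j \right)} = 2 j$
$W{\left(p,y \right)} = p \left(1 + y\right)$
$J{\left(C \right)} = 1 + C$ ($J{\left(C \right)} = 1 + C \left(1 + 0\right) = 1 + C 1 = 1 + C$)
$z{\left(l,r \right)} = -4 + r^{2}$ ($z{\left(l,r \right)} = r r + 2 \left(-2\right) = r^{2} - 4 = -4 + r^{2}$)
$J{\left(-6 \right)} z{\left(-2 - T,-2 \right)} = \left(1 - 6\right) \left(-4 + \left(-2\right)^{2}\right) = - 5 \left(-4 + 4\right) = \left(-5\right) 0 = 0$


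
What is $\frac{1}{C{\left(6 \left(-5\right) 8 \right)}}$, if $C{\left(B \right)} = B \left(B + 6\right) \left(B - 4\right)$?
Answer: $- \frac{1}{13703040} \approx -7.2976 \cdot 10^{-8}$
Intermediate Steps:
$C{\left(B \right)} = B \left(-4 + B\right) \left(6 + B\right)$ ($C{\left(B \right)} = B \left(6 + B\right) \left(-4 + B\right) = B \left(-4 + B\right) \left(6 + B\right)$)
$\frac{1}{C{\left(6 \left(-5\right) 8 \right)}} = \frac{1}{6 \left(-5\right) 8 \left(-24 + \left(6 \left(-5\right) 8\right)^{2} + 2 \cdot 6 \left(-5\right) 8\right)} = \frac{1}{\left(-30\right) 8 \left(-24 + \left(\left(-30\right) 8\right)^{2} + 2 \left(\left(-30\right) 8\right)\right)} = \frac{1}{\left(-240\right) \left(-24 + \left(-240\right)^{2} + 2 \left(-240\right)\right)} = \frac{1}{\left(-240\right) \left(-24 + 57600 - 480\right)} = \frac{1}{\left(-240\right) 57096} = \frac{1}{-13703040} = - \frac{1}{13703040}$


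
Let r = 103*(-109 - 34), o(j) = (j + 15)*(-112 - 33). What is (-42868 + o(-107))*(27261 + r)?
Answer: -370044896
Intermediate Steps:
o(j) = -2175 - 145*j (o(j) = (15 + j)*(-145) = -2175 - 145*j)
r = -14729 (r = 103*(-143) = -14729)
(-42868 + o(-107))*(27261 + r) = (-42868 + (-2175 - 145*(-107)))*(27261 - 14729) = (-42868 + (-2175 + 15515))*12532 = (-42868 + 13340)*12532 = -29528*12532 = -370044896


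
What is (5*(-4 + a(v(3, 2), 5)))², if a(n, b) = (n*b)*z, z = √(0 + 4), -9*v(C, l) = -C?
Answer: 100/9 ≈ 11.111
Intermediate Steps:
v(C, l) = C/9 (v(C, l) = -(-1)*C/9 = C/9)
z = 2 (z = √4 = 2)
a(n, b) = 2*b*n (a(n, b) = (n*b)*2 = (b*n)*2 = 2*b*n)
(5*(-4 + a(v(3, 2), 5)))² = (5*(-4 + 2*5*((⅑)*3)))² = (5*(-4 + 2*5*(⅓)))² = (5*(-4 + 10/3))² = (5*(-⅔))² = (-10/3)² = 100/9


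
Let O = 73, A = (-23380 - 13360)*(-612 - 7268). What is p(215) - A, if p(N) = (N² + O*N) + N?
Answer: -289449065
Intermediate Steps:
A = 289511200 (A = -36740*(-7880) = 289511200)
p(N) = N² + 74*N (p(N) = (N² + 73*N) + N = N² + 74*N)
p(215) - A = 215*(74 + 215) - 1*289511200 = 215*289 - 289511200 = 62135 - 289511200 = -289449065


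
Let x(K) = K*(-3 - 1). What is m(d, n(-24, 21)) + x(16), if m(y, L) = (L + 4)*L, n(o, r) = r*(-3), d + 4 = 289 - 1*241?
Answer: 3653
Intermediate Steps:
d = 44 (d = -4 + (289 - 1*241) = -4 + (289 - 241) = -4 + 48 = 44)
n(o, r) = -3*r
m(y, L) = L*(4 + L) (m(y, L) = (4 + L)*L = L*(4 + L))
x(K) = -4*K (x(K) = K*(-4) = -4*K)
m(d, n(-24, 21)) + x(16) = (-3*21)*(4 - 3*21) - 4*16 = -63*(4 - 63) - 64 = -63*(-59) - 64 = 3717 - 64 = 3653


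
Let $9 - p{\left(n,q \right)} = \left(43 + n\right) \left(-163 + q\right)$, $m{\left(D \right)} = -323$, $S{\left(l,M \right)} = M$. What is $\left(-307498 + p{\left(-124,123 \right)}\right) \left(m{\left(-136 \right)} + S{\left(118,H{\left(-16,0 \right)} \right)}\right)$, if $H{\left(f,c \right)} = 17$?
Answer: $95083074$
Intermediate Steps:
$p{\left(n,q \right)} = 9 - \left(-163 + q\right) \left(43 + n\right)$ ($p{\left(n,q \right)} = 9 - \left(43 + n\right) \left(-163 + q\right) = 9 - \left(-163 + q\right) \left(43 + n\right)$)
$\left(-307498 + p{\left(-124,123 \right)}\right) \left(m{\left(-136 \right)} + S{\left(118,H{\left(-16,0 \right)} \right)}\right) = \left(-307498 + \left(7018 - 5289 + 163 \left(-124\right) - \left(-124\right) 123\right)\right) \left(-323 + 17\right) = \left(-307498 + \left(7018 - 5289 - 20212 + 15252\right)\right) \left(-306\right) = \left(-307498 - 3231\right) \left(-306\right) = \left(-310729\right) \left(-306\right) = 95083074$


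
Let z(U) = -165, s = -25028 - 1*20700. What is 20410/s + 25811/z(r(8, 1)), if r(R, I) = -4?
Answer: -591826529/3772560 ≈ -156.88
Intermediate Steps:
s = -45728 (s = -25028 - 20700 = -45728)
20410/s + 25811/z(r(8, 1)) = 20410/(-45728) + 25811/(-165) = 20410*(-1/45728) + 25811*(-1/165) = -10205/22864 - 25811/165 = -591826529/3772560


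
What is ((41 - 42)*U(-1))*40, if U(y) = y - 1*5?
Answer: 240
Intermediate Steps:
U(y) = -5 + y (U(y) = y - 5 = -5 + y)
((41 - 42)*U(-1))*40 = ((41 - 42)*(-5 - 1))*40 = -1*(-6)*40 = 6*40 = 240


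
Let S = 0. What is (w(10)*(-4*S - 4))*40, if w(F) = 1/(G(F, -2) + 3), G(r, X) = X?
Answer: -160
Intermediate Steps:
w(F) = 1 (w(F) = 1/(-2 + 3) = 1/1 = 1)
(w(10)*(-4*S - 4))*40 = (1*(-4*0 - 4))*40 = (1*(0 - 4))*40 = (1*(-4))*40 = -4*40 = -160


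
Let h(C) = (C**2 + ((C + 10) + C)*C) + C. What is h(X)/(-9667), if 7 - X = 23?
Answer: -592/9667 ≈ -0.061239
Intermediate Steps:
X = -16 (X = 7 - 1*23 = 7 - 23 = -16)
h(C) = C + C**2 + C*(10 + 2*C) (h(C) = (C**2 + ((10 + C) + C)*C) + C = (C**2 + (10 + 2*C)*C) + C = (C**2 + C*(10 + 2*C)) + C = C + C**2 + C*(10 + 2*C))
h(X)/(-9667) = -16*(11 + 3*(-16))/(-9667) = -16*(11 - 48)*(-1/9667) = -16*(-37)*(-1/9667) = 592*(-1/9667) = -592/9667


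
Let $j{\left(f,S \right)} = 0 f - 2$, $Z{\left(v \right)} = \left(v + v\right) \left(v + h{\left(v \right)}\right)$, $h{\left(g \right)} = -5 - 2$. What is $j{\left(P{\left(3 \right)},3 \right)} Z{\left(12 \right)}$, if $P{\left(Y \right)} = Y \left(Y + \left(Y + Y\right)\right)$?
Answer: $-240$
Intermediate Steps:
$h{\left(g \right)} = -7$
$P{\left(Y \right)} = 3 Y^{2}$ ($P{\left(Y \right)} = Y \left(Y + 2 Y\right) = Y 3 Y = 3 Y^{2}$)
$Z{\left(v \right)} = 2 v \left(-7 + v\right)$ ($Z{\left(v \right)} = \left(v + v\right) \left(v - 7\right) = 2 v \left(-7 + v\right)$)
$j{\left(f,S \right)} = -2$ ($j{\left(f,S \right)} = 0 - 2 = -2$)
$j{\left(P{\left(3 \right)},3 \right)} Z{\left(12 \right)} = - 2 \cdot 2 \cdot 12 \left(-7 + 12\right) = - 2 \cdot 2 \cdot 12 \cdot 5 = \left(-2\right) 120 = -240$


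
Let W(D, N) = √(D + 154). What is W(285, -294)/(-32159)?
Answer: -√439/32159 ≈ -0.00065152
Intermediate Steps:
W(D, N) = √(154 + D)
W(285, -294)/(-32159) = √(154 + 285)/(-32159) = √439*(-1/32159) = -√439/32159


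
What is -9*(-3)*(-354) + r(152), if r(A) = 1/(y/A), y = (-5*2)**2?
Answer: -238912/25 ≈ -9556.5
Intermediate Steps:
y = 100 (y = (-10)**2 = 100)
r(A) = A/100 (r(A) = 1/(100/A) = A/100)
-9*(-3)*(-354) + r(152) = -9*(-3)*(-354) + (1/100)*152 = 27*(-354) + 38/25 = -9558 + 38/25 = -238912/25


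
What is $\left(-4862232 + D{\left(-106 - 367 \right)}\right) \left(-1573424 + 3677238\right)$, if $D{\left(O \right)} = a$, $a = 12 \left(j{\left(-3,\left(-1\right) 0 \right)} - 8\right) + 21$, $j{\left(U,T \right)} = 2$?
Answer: $-10229339047362$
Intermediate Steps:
$a = -51$ ($a = 12 \left(2 - 8\right) + 21 = 12 \left(-6\right) + 21 = -72 + 21 = -51$)
$D{\left(O \right)} = -51$
$\left(-4862232 + D{\left(-106 - 367 \right)}\right) \left(-1573424 + 3677238\right) = \left(-4862232 - 51\right) \left(-1573424 + 3677238\right) = \left(-4862283\right) 2103814 = -10229339047362$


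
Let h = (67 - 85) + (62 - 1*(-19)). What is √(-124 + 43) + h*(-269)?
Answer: -16947 + 9*I ≈ -16947.0 + 9.0*I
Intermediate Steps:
h = 63 (h = -18 + (62 + 19) = -18 + 81 = 63)
√(-124 + 43) + h*(-269) = √(-124 + 43) + 63*(-269) = √(-81) - 16947 = 9*I - 16947 = -16947 + 9*I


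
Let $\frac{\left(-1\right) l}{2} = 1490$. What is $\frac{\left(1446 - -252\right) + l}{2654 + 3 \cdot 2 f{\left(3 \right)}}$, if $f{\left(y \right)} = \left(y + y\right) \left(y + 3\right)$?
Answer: $- \frac{641}{1435} \approx -0.44669$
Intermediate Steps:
$l = -2980$ ($l = \left(-2\right) 1490 = -2980$)
$f{\left(y \right)} = 2 y \left(3 + y\right)$
$\frac{\left(1446 - -252\right) + l}{2654 + 3 \cdot 2 f{\left(3 \right)}} = \frac{\left(1446 - -252\right) - 2980}{2654 + 3 \cdot 2 \cdot 2 \cdot 3 \left(3 + 3\right)} = \frac{\left(1446 + 252\right) - 2980}{2654 + 6 \cdot 2 \cdot 3 \cdot 6} = \frac{1698 - 2980}{2654 + 6 \cdot 36} = - \frac{1282}{2654 + 216} = - \frac{1282}{2870} = \left(-1282\right) \frac{1}{2870} = - \frac{641}{1435}$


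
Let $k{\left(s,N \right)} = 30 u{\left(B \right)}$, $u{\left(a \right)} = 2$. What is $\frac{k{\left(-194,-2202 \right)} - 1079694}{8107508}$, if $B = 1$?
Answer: $- \frac{539817}{4053754} \approx -0.13316$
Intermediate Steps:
$k{\left(s,N \right)} = 60$ ($k{\left(s,N \right)} = 30 \cdot 2 = 60$)
$\frac{k{\left(-194,-2202 \right)} - 1079694}{8107508} = \frac{60 - 1079694}{8107508} = \left(60 - 1079694\right) \frac{1}{8107508} = \left(-1079634\right) \frac{1}{8107508} = - \frac{539817}{4053754}$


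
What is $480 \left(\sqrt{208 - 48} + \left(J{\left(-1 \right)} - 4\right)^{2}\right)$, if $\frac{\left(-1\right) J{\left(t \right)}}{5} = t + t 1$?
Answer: $17280 + 1920 \sqrt{10} \approx 23352.0$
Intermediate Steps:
$J{\left(t \right)} = - 10 t$ ($J{\left(t \right)} = - 5 \left(t + t 1\right) = - 5 \left(t + t\right) = - 5 \cdot 2 t = - 10 t$)
$480 \left(\sqrt{208 - 48} + \left(J{\left(-1 \right)} - 4\right)^{2}\right) = 480 \left(\sqrt{208 - 48} + \left(\left(-10\right) \left(-1\right) - 4\right)^{2}\right) = 480 \left(\sqrt{160} + \left(10 - 4\right)^{2}\right) = 480 \left(4 \sqrt{10} + 6^{2}\right) = 480 \left(4 \sqrt{10} + 36\right) = 480 \left(36 + 4 \sqrt{10}\right) = 17280 + 1920 \sqrt{10}$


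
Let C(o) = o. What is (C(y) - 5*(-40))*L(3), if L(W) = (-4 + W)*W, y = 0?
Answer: -600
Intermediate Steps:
L(W) = W*(-4 + W)
(C(y) - 5*(-40))*L(3) = (0 - 5*(-40))*(3*(-4 + 3)) = (0 + 200)*(3*(-1)) = 200*(-3) = -600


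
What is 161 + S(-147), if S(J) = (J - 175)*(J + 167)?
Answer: -6279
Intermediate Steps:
S(J) = (-175 + J)*(167 + J)
161 + S(-147) = 161 + (-29225 + (-147)² - 8*(-147)) = 161 + (-29225 + 21609 + 1176) = 161 - 6440 = -6279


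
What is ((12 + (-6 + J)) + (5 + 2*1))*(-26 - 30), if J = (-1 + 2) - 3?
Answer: -616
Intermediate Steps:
J = -2 (J = 1 - 3 = -2)
((12 + (-6 + J)) + (5 + 2*1))*(-26 - 30) = ((12 + (-6 - 2)) + (5 + 2*1))*(-26 - 30) = ((12 - 8) + (5 + 2))*(-56) = (4 + 7)*(-56) = 11*(-56) = -616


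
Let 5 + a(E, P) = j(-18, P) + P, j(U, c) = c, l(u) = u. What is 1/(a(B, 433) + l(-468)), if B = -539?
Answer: 1/393 ≈ 0.0025445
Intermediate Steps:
a(E, P) = -5 + 2*P (a(E, P) = -5 + (P + P) = -5 + 2*P)
1/(a(B, 433) + l(-468)) = 1/((-5 + 2*433) - 468) = 1/((-5 + 866) - 468) = 1/(861 - 468) = 1/393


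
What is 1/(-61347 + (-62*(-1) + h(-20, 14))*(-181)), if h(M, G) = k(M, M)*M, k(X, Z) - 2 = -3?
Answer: -1/76189 ≈ -1.3125e-5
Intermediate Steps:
k(X, Z) = -1 (k(X, Z) = 2 - 3 = -1)
h(M, G) = -M
1/(-61347 + (-62*(-1) + h(-20, 14))*(-181)) = 1/(-61347 + (-62*(-1) - 1*(-20))*(-181)) = 1/(-61347 + (62 + 20)*(-181)) = 1/(-61347 + 82*(-181)) = 1/(-61347 - 14842) = 1/(-76189) = -1/76189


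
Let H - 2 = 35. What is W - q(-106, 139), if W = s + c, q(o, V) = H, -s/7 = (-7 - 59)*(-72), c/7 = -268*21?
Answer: -72697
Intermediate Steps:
H = 37 (H = 2 + 35 = 37)
c = -39396 (c = 7*(-268*21) = 7*(-5628) = -39396)
s = -33264 (s = -7*(-7 - 59)*(-72) = -(-462)*(-72) = -7*4752 = -33264)
q(o, V) = 37
W = -72660 (W = -33264 - 39396 = -72660)
W - q(-106, 139) = -72660 - 1*37 = -72660 - 37 = -72697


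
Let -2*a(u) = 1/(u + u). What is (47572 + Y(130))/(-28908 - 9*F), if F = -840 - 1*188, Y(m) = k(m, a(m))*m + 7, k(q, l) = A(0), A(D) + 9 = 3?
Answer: -46799/19656 ≈ -2.3809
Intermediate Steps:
a(u) = -1/(4*u) (a(u) = -1/(2*(u + u)) = -1/(2*u)/2 = -1/(4*u))
A(D) = -6 (A(D) = -9 + 3 = -6)
k(q, l) = -6
Y(m) = 7 - 6*m (Y(m) = -6*m + 7 = 7 - 6*m)
F = -1028 (F = -840 - 188 = -1028)
(47572 + Y(130))/(-28908 - 9*F) = (47572 + (7 - 6*130))/(-28908 - 9*(-1028)) = (47572 + (7 - 780))/(-28908 + 9252) = (47572 - 773)/(-19656) = 46799*(-1/19656) = -46799/19656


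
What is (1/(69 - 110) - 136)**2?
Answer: 31102929/1681 ≈ 18503.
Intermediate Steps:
(1/(69 - 110) - 136)**2 = (1/(-41) - 136)**2 = (-1/41 - 136)**2 = (-5577/41)**2 = 31102929/1681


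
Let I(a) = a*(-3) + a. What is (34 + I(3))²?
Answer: 784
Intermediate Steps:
I(a) = -2*a (I(a) = -3*a + a = -2*a)
(34 + I(3))² = (34 - 2*3)² = (34 - 6)² = 28² = 784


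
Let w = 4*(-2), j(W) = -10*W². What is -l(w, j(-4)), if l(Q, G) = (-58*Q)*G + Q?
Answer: 74248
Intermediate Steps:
w = -8
l(Q, G) = Q - 58*G*Q (l(Q, G) = -58*G*Q + Q = Q - 58*G*Q)
-l(w, j(-4)) = -(-8)*(1 - (-580)*(-4)²) = -(-8)*(1 - (-580)*16) = -(-8)*(1 - 58*(-160)) = -(-8)*(1 + 9280) = -(-8)*9281 = -1*(-74248) = 74248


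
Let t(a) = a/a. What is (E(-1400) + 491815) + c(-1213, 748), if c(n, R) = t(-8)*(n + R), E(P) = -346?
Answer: 491004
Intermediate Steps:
t(a) = 1
c(n, R) = R + n (c(n, R) = 1*(n + R) = 1*(R + n) = R + n)
(E(-1400) + 491815) + c(-1213, 748) = (-346 + 491815) + (748 - 1213) = 491469 - 465 = 491004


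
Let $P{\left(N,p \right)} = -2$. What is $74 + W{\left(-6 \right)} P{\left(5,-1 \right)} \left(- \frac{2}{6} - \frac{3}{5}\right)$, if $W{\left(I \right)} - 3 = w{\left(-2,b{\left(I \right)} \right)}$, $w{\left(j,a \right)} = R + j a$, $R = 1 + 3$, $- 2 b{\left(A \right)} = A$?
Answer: $\frac{1138}{15} \approx 75.867$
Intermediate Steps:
$b{\left(A \right)} = - \frac{A}{2}$
$R = 4$
$w{\left(j,a \right)} = 4 + a j$ ($w{\left(j,a \right)} = 4 + j a = 4 + a j$)
$W{\left(I \right)} = 7 + I$ ($W{\left(I \right)} = 3 + \left(4 + - \frac{I}{2} \left(-2\right)\right) = 3 + \left(4 + I\right) = 7 + I$)
$74 + W{\left(-6 \right)} P{\left(5,-1 \right)} \left(- \frac{2}{6} - \frac{3}{5}\right) = 74 + \left(7 - 6\right) \left(- 2 \left(- \frac{2}{6} - \frac{3}{5}\right)\right) = 74 + 1 \left(- 2 \left(\left(-2\right) \frac{1}{6} - \frac{3}{5}\right)\right) = 74 + 1 \left(- 2 \left(- \frac{1}{3} - \frac{3}{5}\right)\right) = 74 + 1 \left(\left(-2\right) \left(- \frac{14}{15}\right)\right) = 74 + 1 \cdot \frac{28}{15} = 74 + \frac{28}{15} = \frac{1138}{15}$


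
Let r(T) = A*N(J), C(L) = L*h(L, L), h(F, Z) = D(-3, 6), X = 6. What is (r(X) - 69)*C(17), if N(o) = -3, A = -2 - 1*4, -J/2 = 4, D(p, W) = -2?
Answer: 1734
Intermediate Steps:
J = -8 (J = -2*4 = -8)
A = -6 (A = -2 - 4 = -6)
h(F, Z) = -2
C(L) = -2*L (C(L) = L*(-2) = -2*L)
r(T) = 18 (r(T) = -6*(-3) = 18)
(r(X) - 69)*C(17) = (18 - 69)*(-2*17) = -51*(-34) = 1734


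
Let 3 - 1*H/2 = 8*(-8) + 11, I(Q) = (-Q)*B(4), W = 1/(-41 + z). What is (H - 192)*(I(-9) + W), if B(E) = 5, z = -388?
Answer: -1544320/429 ≈ -3599.8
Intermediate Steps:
W = -1/429 (W = 1/(-41 - 388) = 1/(-429) = -1/429 ≈ -0.0023310)
I(Q) = -5*Q (I(Q) = -Q*5 = -5*Q)
H = 112 (H = 6 - 2*(8*(-8) + 11) = 6 - 2*(-64 + 11) = 6 - 2*(-53) = 6 + 106 = 112)
(H - 192)*(I(-9) + W) = (112 - 192)*(-5*(-9) - 1/429) = -80*(45 - 1/429) = -80*19304/429 = -1544320/429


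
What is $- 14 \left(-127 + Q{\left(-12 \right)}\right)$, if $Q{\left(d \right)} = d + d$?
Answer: $2114$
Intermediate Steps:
$Q{\left(d \right)} = 2 d$
$- 14 \left(-127 + Q{\left(-12 \right)}\right) = - 14 \left(-127 + 2 \left(-12\right)\right) = - 14 \left(-127 - 24\right) = \left(-14\right) \left(-151\right) = 2114$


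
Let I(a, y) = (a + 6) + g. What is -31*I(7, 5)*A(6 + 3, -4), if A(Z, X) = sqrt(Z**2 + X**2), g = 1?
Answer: -434*sqrt(97) ≈ -4274.4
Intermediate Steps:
I(a, y) = 7 + a (I(a, y) = (a + 6) + 1 = (6 + a) + 1 = 7 + a)
A(Z, X) = sqrt(X**2 + Z**2)
-31*I(7, 5)*A(6 + 3, -4) = -31*(7 + 7)*sqrt((-4)**2 + (6 + 3)**2) = -434*sqrt(16 + 9**2) = -434*sqrt(16 + 81) = -434*sqrt(97)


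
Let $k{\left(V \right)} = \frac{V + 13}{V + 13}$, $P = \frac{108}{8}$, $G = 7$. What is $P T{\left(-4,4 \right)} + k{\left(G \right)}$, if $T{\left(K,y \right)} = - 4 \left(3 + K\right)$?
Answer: $55$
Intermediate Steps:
$T{\left(K,y \right)} = -12 - 4 K$
$P = \frac{27}{2}$ ($P = 108 \cdot \frac{1}{8} = \frac{27}{2} \approx 13.5$)
$k{\left(V \right)} = 1$ ($k{\left(V \right)} = \frac{13 + V}{13 + V} = 1$)
$P T{\left(-4,4 \right)} + k{\left(G \right)} = \frac{27 \left(-12 - -16\right)}{2} + 1 = \frac{27 \left(-12 + 16\right)}{2} + 1 = \frac{27}{2} \cdot 4 + 1 = 54 + 1 = 55$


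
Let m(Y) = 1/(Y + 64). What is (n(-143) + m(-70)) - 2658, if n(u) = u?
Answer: -16807/6 ≈ -2801.2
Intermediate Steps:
m(Y) = 1/(64 + Y)
(n(-143) + m(-70)) - 2658 = (-143 + 1/(64 - 70)) - 2658 = (-143 + 1/(-6)) - 2658 = (-143 - 1/6) - 2658 = -859/6 - 2658 = -16807/6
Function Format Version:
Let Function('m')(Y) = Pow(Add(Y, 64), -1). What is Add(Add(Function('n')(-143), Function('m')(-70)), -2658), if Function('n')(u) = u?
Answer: Rational(-16807, 6) ≈ -2801.2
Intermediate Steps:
Function('m')(Y) = Pow(Add(64, Y), -1)
Add(Add(Function('n')(-143), Function('m')(-70)), -2658) = Add(Add(-143, Pow(Add(64, -70), -1)), -2658) = Add(Add(-143, Pow(-6, -1)), -2658) = Add(Add(-143, Rational(-1, 6)), -2658) = Add(Rational(-859, 6), -2658) = Rational(-16807, 6)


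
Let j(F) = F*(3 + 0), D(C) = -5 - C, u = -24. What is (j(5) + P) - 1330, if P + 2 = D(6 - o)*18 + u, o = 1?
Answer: -1521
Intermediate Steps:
j(F) = 3*F (j(F) = F*3 = 3*F)
P = -206 (P = -2 + ((-5 - (6 - 1*1))*18 - 24) = -2 + ((-5 - (6 - 1))*18 - 24) = -2 + ((-5 - 1*5)*18 - 24) = -2 + ((-5 - 5)*18 - 24) = -2 + (-10*18 - 24) = -2 + (-180 - 24) = -2 - 204 = -206)
(j(5) + P) - 1330 = (3*5 - 206) - 1330 = (15 - 206) - 1330 = -191 - 1330 = -1521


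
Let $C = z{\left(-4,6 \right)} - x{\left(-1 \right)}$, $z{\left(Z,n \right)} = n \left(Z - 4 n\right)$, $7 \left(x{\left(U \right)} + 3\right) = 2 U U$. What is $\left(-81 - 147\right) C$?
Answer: $\frac{263796}{7} \approx 37685.0$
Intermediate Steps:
$x{\left(U \right)} = -3 + \frac{2 U^{2}}{7}$ ($x{\left(U \right)} = -3 + \frac{2 U U}{7} = -3 + \frac{2 U^{2}}{7}$)
$C = - \frac{1157}{7}$ ($C = 6 \left(-4 - 24\right) - \left(-3 + \frac{2 \left(-1\right)^{2}}{7}\right) = 6 \left(-4 - 24\right) - \left(-3 + \frac{2}{7} \cdot 1\right) = 6 \left(-28\right) - \left(-3 + \frac{2}{7}\right) = -168 - - \frac{19}{7} = -168 + \frac{19}{7} = - \frac{1157}{7} \approx -165.29$)
$\left(-81 - 147\right) C = \left(-81 - 147\right) \left(- \frac{1157}{7}\right) = \left(-228\right) \left(- \frac{1157}{7}\right) = \frac{263796}{7}$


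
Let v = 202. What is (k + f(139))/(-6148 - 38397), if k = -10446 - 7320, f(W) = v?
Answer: 17564/44545 ≈ 0.39430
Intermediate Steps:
f(W) = 202
k = -17766
(k + f(139))/(-6148 - 38397) = (-17766 + 202)/(-6148 - 38397) = -17564/(-44545) = -17564*(-1/44545) = 17564/44545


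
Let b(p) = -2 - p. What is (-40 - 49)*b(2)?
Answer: 356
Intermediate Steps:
(-40 - 49)*b(2) = (-40 - 49)*(-2 - 1*2) = -89*(-2 - 2) = -89*(-4) = 356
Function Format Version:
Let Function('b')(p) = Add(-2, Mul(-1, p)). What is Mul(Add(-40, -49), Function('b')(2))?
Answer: 356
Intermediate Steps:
Mul(Add(-40, -49), Function('b')(2)) = Mul(Add(-40, -49), Add(-2, Mul(-1, 2))) = Mul(-89, Add(-2, -2)) = Mul(-89, -4) = 356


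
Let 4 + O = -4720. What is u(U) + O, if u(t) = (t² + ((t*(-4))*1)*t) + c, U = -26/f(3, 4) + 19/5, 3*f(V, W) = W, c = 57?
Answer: -540647/100 ≈ -5406.5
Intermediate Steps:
f(V, W) = W/3
O = -4724 (O = -4 - 4720 = -4724)
U = -157/10 (U = -26/((⅓)*4) + 19/5 = -26/4/3 + 19*(⅕) = -26*¾ + 19/5 = -39/2 + 19/5 = -157/10 ≈ -15.700)
u(t) = 57 - 3*t² (u(t) = (t² + ((t*(-4))*1)*t) + 57 = (t² + (-4*t*1)*t) + 57 = (t² + (-4*t)*t) + 57 = (t² - 4*t²) + 57 = -3*t² + 57 = 57 - 3*t²)
u(U) + O = (57 - 3*(-157/10)²) - 4724 = (57 - 3*24649/100) - 4724 = (57 - 73947/100) - 4724 = -68247/100 - 4724 = -540647/100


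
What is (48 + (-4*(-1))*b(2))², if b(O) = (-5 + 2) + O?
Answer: 1936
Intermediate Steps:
b(O) = -3 + O
(48 + (-4*(-1))*b(2))² = (48 + (-4*(-1))*(-3 + 2))² = (48 + 4*(-1))² = (48 - 4)² = 44² = 1936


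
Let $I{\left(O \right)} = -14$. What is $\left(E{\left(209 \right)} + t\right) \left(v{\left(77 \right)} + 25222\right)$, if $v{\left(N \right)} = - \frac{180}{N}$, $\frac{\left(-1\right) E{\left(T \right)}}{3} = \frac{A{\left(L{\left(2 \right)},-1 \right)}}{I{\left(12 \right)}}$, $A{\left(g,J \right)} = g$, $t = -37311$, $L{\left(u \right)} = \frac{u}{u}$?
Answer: $- \frac{507180359907}{539} \approx -9.4097 \cdot 10^{8}$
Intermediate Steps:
$L{\left(u \right)} = 1$
$E{\left(T \right)} = \frac{3}{14}$ ($E{\left(T \right)} = - 3 \cdot 1 \frac{1}{-14} = - 3 \cdot 1 \left(- \frac{1}{14}\right) = \left(-3\right) \left(- \frac{1}{14}\right) = \frac{3}{14}$)
$\left(E{\left(209 \right)} + t\right) \left(v{\left(77 \right)} + 25222\right) = \left(\frac{3}{14} - 37311\right) \left(- \frac{180}{77} + 25222\right) = - \frac{522351 \left(\left(-180\right) \frac{1}{77} + 25222\right)}{14} = - \frac{522351 \left(- \frac{180}{77} + 25222\right)}{14} = \left(- \frac{522351}{14}\right) \frac{1941914}{77} = - \frac{507180359907}{539}$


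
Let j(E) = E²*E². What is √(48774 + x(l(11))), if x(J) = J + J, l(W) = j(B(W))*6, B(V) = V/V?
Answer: √48786 ≈ 220.88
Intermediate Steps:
B(V) = 1
j(E) = E⁴
l(W) = 6 (l(W) = 1⁴*6 = 1*6 = 6)
x(J) = 2*J
√(48774 + x(l(11))) = √(48774 + 2*6) = √(48774 + 12) = √48786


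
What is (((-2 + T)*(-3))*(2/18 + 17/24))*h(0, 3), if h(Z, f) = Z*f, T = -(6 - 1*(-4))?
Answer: 0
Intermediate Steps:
T = -10 (T = -(6 + 4) = -1*10 = -10)
(((-2 + T)*(-3))*(2/18 + 17/24))*h(0, 3) = (((-2 - 10)*(-3))*(2/18 + 17/24))*(0*3) = ((-12*(-3))*(2*(1/18) + 17*(1/24)))*0 = (36*(⅑ + 17/24))*0 = (36*(59/72))*0 = (59/2)*0 = 0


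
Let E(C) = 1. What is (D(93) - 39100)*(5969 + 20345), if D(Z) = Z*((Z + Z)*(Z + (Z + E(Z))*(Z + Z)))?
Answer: 7999662459644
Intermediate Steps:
D(Z) = 2*Z**2*(Z + 2*Z*(1 + Z)) (D(Z) = Z*((Z + Z)*(Z + (Z + 1)*(Z + Z))) = Z*((2*Z)*(Z + (1 + Z)*(2*Z))) = Z*((2*Z)*(Z + 2*Z*(1 + Z))) = Z*(2*Z*(Z + 2*Z*(1 + Z))) = 2*Z**2*(Z + 2*Z*(1 + Z)))
(D(93) - 39100)*(5969 + 20345) = (93**3*(6 + 4*93) - 39100)*(5969 + 20345) = (804357*(6 + 372) - 39100)*26314 = (804357*378 - 39100)*26314 = (304046946 - 39100)*26314 = 304007846*26314 = 7999662459644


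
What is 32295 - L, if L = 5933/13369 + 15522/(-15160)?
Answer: 3272737845569/101337020 ≈ 32296.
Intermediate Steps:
L = -58784669/101337020 (L = 5933*(1/13369) + 15522*(-1/15160) = 5933/13369 - 7761/7580 = -58784669/101337020 ≈ -0.58009)
32295 - L = 32295 - 1*(-58784669/101337020) = 32295 + 58784669/101337020 = 3272737845569/101337020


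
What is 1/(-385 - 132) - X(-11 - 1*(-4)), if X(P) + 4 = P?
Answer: 5686/517 ≈ 10.998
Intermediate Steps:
X(P) = -4 + P
1/(-385 - 132) - X(-11 - 1*(-4)) = 1/(-385 - 132) - (-4 + (-11 - 1*(-4))) = 1/(-517) - (-4 + (-11 + 4)) = -1/517 - (-4 - 7) = -1/517 - 1*(-11) = -1/517 + 11 = 5686/517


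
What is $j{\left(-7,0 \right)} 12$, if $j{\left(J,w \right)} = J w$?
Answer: $0$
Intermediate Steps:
$j{\left(-7,0 \right)} 12 = \left(-7\right) 0 \cdot 12 = 0 \cdot 12 = 0$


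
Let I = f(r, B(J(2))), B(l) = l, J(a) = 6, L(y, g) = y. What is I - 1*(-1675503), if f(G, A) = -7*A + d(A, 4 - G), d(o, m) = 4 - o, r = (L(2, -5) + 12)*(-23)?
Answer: 1675459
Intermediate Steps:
r = -322 (r = (2 + 12)*(-23) = 14*(-23) = -322)
f(G, A) = 4 - 8*A (f(G, A) = -7*A + (4 - A) = 4 - 8*A)
I = -44 (I = 4 - 8*6 = 4 - 48 = -44)
I - 1*(-1675503) = -44 - 1*(-1675503) = -44 + 1675503 = 1675459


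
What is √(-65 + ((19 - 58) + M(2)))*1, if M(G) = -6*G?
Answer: 2*I*√29 ≈ 10.77*I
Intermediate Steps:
√(-65 + ((19 - 58) + M(2)))*1 = √(-65 + ((19 - 58) - 6*2))*1 = √(-65 + (-39 - 12))*1 = √(-65 - 51)*1 = √(-116)*1 = (2*I*√29)*1 = 2*I*√29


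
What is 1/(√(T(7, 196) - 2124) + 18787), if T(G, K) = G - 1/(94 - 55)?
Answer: 732693/13765185955 - 2*I*√804999/13765185955 ≈ 5.3228e-5 - 1.3036e-7*I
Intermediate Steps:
T(G, K) = -1/39 + G (T(G, K) = G - 1/39 = -1/39 + G)
1/(√(T(7, 196) - 2124) + 18787) = 1/(√((-1/39 + 7) - 2124) + 18787) = 1/(√(272/39 - 2124) + 18787) = 1/(√(-82564/39) + 18787) = 1/(2*I*√804999/39 + 18787) = 1/(18787 + 2*I*√804999/39)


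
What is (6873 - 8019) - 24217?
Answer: -25363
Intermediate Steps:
(6873 - 8019) - 24217 = -1146 - 24217 = -25363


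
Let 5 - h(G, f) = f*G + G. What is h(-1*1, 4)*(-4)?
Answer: -40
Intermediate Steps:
h(G, f) = 5 - G - G*f (h(G, f) = 5 - (f*G + G) = 5 - (G*f + G) = 5 - (G + G*f) = 5 + (-G - G*f) = 5 - G - G*f)
h(-1*1, 4)*(-4) = (5 - (-1) - 1*(-1*1)*4)*(-4) = (5 - 1*(-1) - 1*(-1)*4)*(-4) = (5 + 1 + 4)*(-4) = 10*(-4) = -40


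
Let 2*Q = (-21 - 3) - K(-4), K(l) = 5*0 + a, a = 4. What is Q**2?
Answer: 196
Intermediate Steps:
K(l) = 4 (K(l) = 5*0 + 4 = 0 + 4 = 4)
Q = -14 (Q = ((-21 - 3) - 1*4)/2 = (-24 - 4)/2 = (1/2)*(-28) = -14)
Q**2 = (-14)**2 = 196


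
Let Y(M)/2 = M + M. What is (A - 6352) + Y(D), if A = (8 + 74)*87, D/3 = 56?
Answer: 1454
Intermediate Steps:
D = 168 (D = 3*56 = 168)
A = 7134 (A = 82*87 = 7134)
Y(M) = 4*M (Y(M) = 2*(M + M) = 2*(2*M) = 4*M)
(A - 6352) + Y(D) = (7134 - 6352) + 4*168 = 782 + 672 = 1454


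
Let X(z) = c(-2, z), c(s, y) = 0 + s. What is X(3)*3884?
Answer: -7768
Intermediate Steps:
c(s, y) = s
X(z) = -2
X(3)*3884 = -2*3884 = -7768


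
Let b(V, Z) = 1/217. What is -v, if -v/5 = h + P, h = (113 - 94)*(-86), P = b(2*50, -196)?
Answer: -1772885/217 ≈ -8170.0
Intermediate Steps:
b(V, Z) = 1/217
P = 1/217 ≈ 0.0046083
h = -1634 (h = 19*(-86) = -1634)
v = 1772885/217 (v = -5*(-1634 + 1/217) = -5*(-354577/217) = 1772885/217 ≈ 8170.0)
-v = -1*1772885/217 = -1772885/217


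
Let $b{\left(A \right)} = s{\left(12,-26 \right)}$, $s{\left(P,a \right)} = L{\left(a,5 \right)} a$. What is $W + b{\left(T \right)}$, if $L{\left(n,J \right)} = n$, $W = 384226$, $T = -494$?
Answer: $384902$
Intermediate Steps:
$s{\left(P,a \right)} = a^{2}$ ($s{\left(P,a \right)} = a a = a^{2}$)
$b{\left(A \right)} = 676$ ($b{\left(A \right)} = \left(-26\right)^{2} = 676$)
$W + b{\left(T \right)} = 384226 + 676 = 384902$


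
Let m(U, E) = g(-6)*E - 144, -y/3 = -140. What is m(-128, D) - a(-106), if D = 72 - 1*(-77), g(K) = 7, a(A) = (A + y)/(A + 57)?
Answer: 44365/49 ≈ 905.41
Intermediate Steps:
y = 420 (y = -3*(-140) = 420)
a(A) = (420 + A)/(57 + A) (a(A) = (A + 420)/(A + 57) = (420 + A)/(57 + A))
D = 149 (D = 72 + 77 = 149)
m(U, E) = -144 + 7*E (m(U, E) = 7*E - 144 = -144 + 7*E)
m(-128, D) - a(-106) = (-144 + 7*149) - (420 - 106)/(57 - 106) = (-144 + 1043) - 314/(-49) = 899 - (-1)*314/49 = 899 - 1*(-314/49) = 899 + 314/49 = 44365/49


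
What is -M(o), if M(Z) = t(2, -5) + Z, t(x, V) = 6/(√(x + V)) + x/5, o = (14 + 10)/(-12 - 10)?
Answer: 38/55 + 2*I*√3 ≈ 0.69091 + 3.4641*I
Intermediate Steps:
o = -12/11 (o = 24/(-22) = 24*(-1/22) = -12/11 ≈ -1.0909)
t(x, V) = 6/√(V + x) + x/5 (t(x, V) = 6/(√(V + x)) + x*(⅕) = 6/√(V + x) + x/5)
M(Z) = ⅖ + Z - 2*I*√3 (M(Z) = (6/√(-5 + 2) + (⅕)*2) + Z = (6/√(-3) + ⅖) + Z = (6*(-I*√3/3) + ⅖) + Z = (-2*I*√3 + ⅖) + Z = (⅖ - 2*I*√3) + Z = ⅖ + Z - 2*I*√3)
-M(o) = -(⅖ - 12/11 - 2*I*√3) = -(-38/55 - 2*I*√3) = 38/55 + 2*I*√3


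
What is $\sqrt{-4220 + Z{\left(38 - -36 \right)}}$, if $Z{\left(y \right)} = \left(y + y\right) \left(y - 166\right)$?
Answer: $14 i \sqrt{91} \approx 133.55 i$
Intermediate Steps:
$Z{\left(y \right)} = 2 y \left(-166 + y\right)$
$\sqrt{-4220 + Z{\left(38 - -36 \right)}} = \sqrt{-4220 + 2 \left(38 - -36\right) \left(-166 + \left(38 - -36\right)\right)} = \sqrt{-4220 + 2 \left(38 + 36\right) \left(-166 + \left(38 + 36\right)\right)} = \sqrt{-4220 + 2 \cdot 74 \left(-166 + 74\right)} = \sqrt{-4220 + 2 \cdot 74 \left(-92\right)} = \sqrt{-4220 - 13616} = \sqrt{-17836} = 14 i \sqrt{91}$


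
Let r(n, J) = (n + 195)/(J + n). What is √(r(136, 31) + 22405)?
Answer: 3*√69434258/167 ≈ 149.69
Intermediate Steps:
r(n, J) = (195 + n)/(J + n)
√(r(136, 31) + 22405) = √((195 + 136)/(31 + 136) + 22405) = √(331/167 + 22405) = √(3741966/167) = 3*√69434258/167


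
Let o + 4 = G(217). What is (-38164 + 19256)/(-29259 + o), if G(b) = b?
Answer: 9454/14523 ≈ 0.65097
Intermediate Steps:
o = 213 (o = -4 + 217 = 213)
(-38164 + 19256)/(-29259 + o) = (-38164 + 19256)/(-29259 + 213) = -18908/(-29046) = -18908*(-1/29046) = 9454/14523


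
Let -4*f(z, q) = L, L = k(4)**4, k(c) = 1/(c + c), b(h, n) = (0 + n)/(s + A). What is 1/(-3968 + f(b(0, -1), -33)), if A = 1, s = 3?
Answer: -16384/65011713 ≈ -0.00025202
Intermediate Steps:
b(h, n) = n/4 (b(h, n) = (0 + n)/(3 + 1) = n/4)
k(c) = 1/(2*c)
L = 1/4096 (L = ((1/2)/4)**4 = ((1/2)*(1/4))**4 = (1/8)**4 = 1/4096 ≈ 0.00024414)
f(z, q) = -1/16384 (f(z, q) = -1/4*1/4096 = -1/16384)
1/(-3968 + f(b(0, -1), -33)) = 1/(-3968 - 1/16384) = 1/(-65011713/16384) = -16384/65011713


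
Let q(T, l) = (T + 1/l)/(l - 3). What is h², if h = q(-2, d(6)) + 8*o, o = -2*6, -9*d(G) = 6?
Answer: 4372281/484 ≈ 9033.6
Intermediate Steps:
d(G) = -⅔ (d(G) = -⅑*6 = -⅔)
o = -12
q(T, l) = (T + 1/l)/(-3 + l)
h = -2091/22 (h = (1 - 2*(-⅔))/((-⅔)*(-3 - ⅔)) + 8*(-12) = -3*(1 + 4/3)/(2*(-11/3)) - 96 = -3/2*(-3/11)*7/3 - 96 = 21/22 - 96 = -2091/22 ≈ -95.045)
h² = (-2091/22)² = 4372281/484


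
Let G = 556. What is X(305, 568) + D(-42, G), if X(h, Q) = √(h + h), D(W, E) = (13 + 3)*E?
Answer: 8896 + √610 ≈ 8920.7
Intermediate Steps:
D(W, E) = 16*E
X(h, Q) = √2*√h (X(h, Q) = √(2*h) = √2*√h)
X(305, 568) + D(-42, G) = √2*√305 + 16*556 = √610 + 8896 = 8896 + √610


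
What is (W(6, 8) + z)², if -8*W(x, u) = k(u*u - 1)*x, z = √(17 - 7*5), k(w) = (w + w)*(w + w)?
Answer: 141776631 - 71442*I*√2 ≈ 1.4178e+8 - 1.0103e+5*I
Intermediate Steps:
k(w) = 4*w² (k(w) = (2*w)*(2*w) = 4*w²)
z = 3*I*√2 (z = √(17 - 35) = √(-18) = 3*I*√2 ≈ 4.2426*I)
W(x, u) = -x*(-1 + u²)²/2 (W(x, u) = -4*(u*u - 1)²*x/8 = -4*(u² - 1)²*x/8 = -4*(-1 + u²)²*x/8 = -x*(-1 + u²)²/2)
(W(6, 8) + z)² = (-½*6*(-1 + 8²)² + 3*I*√2)² = (-½*6*(-1 + 64)² + 3*I*√2)² = (-½*6*63² + 3*I*√2)² = (-½*6*3969 + 3*I*√2)² = (-11907 + 3*I*√2)²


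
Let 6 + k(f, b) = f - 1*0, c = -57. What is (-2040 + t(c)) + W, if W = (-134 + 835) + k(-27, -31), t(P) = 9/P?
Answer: -26071/19 ≈ -1372.2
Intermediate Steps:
k(f, b) = -6 + f (k(f, b) = -6 + (f - 1*0) = -6 + (f + 0) = -6 + f)
W = 668 (W = (-134 + 835) + (-6 - 27) = 701 - 33 = 668)
(-2040 + t(c)) + W = (-2040 + 9/(-57)) + 668 = (-2040 + 9*(-1/57)) + 668 = (-2040 - 3/19) + 668 = -38763/19 + 668 = -26071/19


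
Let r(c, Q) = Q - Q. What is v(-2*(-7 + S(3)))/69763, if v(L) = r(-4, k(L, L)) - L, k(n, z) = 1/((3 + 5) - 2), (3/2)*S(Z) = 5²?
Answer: 58/209289 ≈ 0.00027713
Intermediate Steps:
S(Z) = 50/3 (S(Z) = (⅔)*5² = (⅔)*25 = 50/3)
k(n, z) = ⅙ (k(n, z) = 1/(8 - 2) = 1/6 = ⅙)
r(c, Q) = 0
v(L) = -L (v(L) = 0 - L = -L)
v(-2*(-7 + S(3)))/69763 = -(-2)*(-7 + 50/3)/69763 = -(-2)*29/3*(1/69763) = -1*(-58/3)*(1/69763) = (58/3)*(1/69763) = 58/209289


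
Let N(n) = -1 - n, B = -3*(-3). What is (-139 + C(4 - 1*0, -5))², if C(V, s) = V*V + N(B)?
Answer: 17689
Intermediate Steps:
B = 9
C(V, s) = -10 + V² (C(V, s) = V*V + (-1 - 1*9) = V² + (-1 - 9) = V² - 10 = -10 + V²)
(-139 + C(4 - 1*0, -5))² = (-139 + (-10 + (4 - 1*0)²))² = (-139 + (-10 + (4 + 0)²))² = (-139 + (-10 + 4²))² = (-139 + (-10 + 16))² = (-139 + 6)² = (-133)² = 17689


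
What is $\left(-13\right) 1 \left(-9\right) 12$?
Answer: $1404$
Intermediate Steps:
$\left(-13\right) 1 \left(-9\right) 12 = \left(-13\right) \left(-9\right) 12 = 117 \cdot 12 = 1404$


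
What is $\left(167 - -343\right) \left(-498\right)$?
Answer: $-253980$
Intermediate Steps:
$\left(167 - -343\right) \left(-498\right) = \left(167 + 343\right) \left(-498\right) = 510 \left(-498\right) = -253980$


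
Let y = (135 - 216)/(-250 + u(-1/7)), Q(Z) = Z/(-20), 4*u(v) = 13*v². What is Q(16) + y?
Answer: -12952/27215 ≈ -0.47591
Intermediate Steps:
u(v) = 13*v²/4 (u(v) = (13*v²)/4 = 13*v²/4)
Q(Z) = -Z/20 (Q(Z) = Z*(-1/20) = -Z/20)
y = 1764/5443 (y = (135 - 216)/(-250 + 13*(-1/7)²/4) = -81/(-250 + 13*(-1*⅐)²/4) = -81/(-250 + 13*(-⅐)²/4) = -81/(-250 + (13/4)*(1/49)) = -81/(-250 + 13/196) = -81/(-48987/196) = -81*(-196/48987) = 1764/5443 ≈ 0.32409)
Q(16) + y = -1/20*16 + 1764/5443 = -⅘ + 1764/5443 = -12952/27215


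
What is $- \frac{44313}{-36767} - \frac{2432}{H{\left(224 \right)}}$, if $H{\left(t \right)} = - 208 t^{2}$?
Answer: $\frac{3613803341}{2997834112} \approx 1.2055$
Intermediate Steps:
$- \frac{44313}{-36767} - \frac{2432}{H{\left(224 \right)}} = - \frac{44313}{-36767} - \frac{2432}{\left(-208\right) 224^{2}} = \left(-44313\right) \left(- \frac{1}{36767}\right) - \frac{2432}{\left(-208\right) 50176} = \frac{44313}{36767} - \frac{2432}{-10436608} = \frac{44313}{36767} - - \frac{19}{81536} = \frac{44313}{36767} + \frac{19}{81536} = \frac{3613803341}{2997834112}$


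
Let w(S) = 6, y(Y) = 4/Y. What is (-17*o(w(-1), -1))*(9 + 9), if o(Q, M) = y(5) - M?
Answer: -2754/5 ≈ -550.80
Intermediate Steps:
o(Q, M) = ⅘ - M (o(Q, M) = 4/5 - M = 4*(⅕) - M = ⅘ - M)
(-17*o(w(-1), -1))*(9 + 9) = (-17*(⅘ - 1*(-1)))*(9 + 9) = -17*(⅘ + 1)*18 = -17*9/5*18 = -153/5*18 = -2754/5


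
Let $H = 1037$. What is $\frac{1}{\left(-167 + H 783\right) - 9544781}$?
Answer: $- \frac{1}{8732977} \approx -1.1451 \cdot 10^{-7}$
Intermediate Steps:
$\frac{1}{\left(-167 + H 783\right) - 9544781} = \frac{1}{\left(-167 + 1037 \cdot 783\right) - 9544781} = \frac{1}{\left(-167 + 811971\right) - 9544781} = \frac{1}{811804 - 9544781} = \frac{1}{-8732977} = - \frac{1}{8732977}$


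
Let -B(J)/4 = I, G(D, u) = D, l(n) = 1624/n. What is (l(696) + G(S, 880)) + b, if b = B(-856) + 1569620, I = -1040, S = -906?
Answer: 4718629/3 ≈ 1.5729e+6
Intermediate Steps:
B(J) = 4160 (B(J) = -4*(-1040) = 4160)
b = 1573780 (b = 4160 + 1569620 = 1573780)
(l(696) + G(S, 880)) + b = (1624/696 - 906) + 1573780 = (1624*(1/696) - 906) + 1573780 = (7/3 - 906) + 1573780 = -2711/3 + 1573780 = 4718629/3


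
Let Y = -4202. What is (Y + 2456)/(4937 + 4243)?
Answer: -97/510 ≈ -0.19020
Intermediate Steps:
(Y + 2456)/(4937 + 4243) = (-4202 + 2456)/(4937 + 4243) = -1746/9180 = -1746*1/9180 = -97/510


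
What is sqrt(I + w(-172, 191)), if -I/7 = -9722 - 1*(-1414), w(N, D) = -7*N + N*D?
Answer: 94*sqrt(3) ≈ 162.81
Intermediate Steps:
w(N, D) = -7*N + D*N
I = 58156 (I = -7*(-9722 - 1*(-1414)) = -7*(-9722 + 1414) = -7*(-8308) = 58156)
sqrt(I + w(-172, 191)) = sqrt(58156 - 172*(-7 + 191)) = sqrt(58156 - 172*184) = sqrt(58156 - 31648) = sqrt(26508) = 94*sqrt(3)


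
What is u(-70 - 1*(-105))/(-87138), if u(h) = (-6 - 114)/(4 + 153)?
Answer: 20/2280111 ≈ 8.7715e-6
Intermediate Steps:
u(h) = -120/157
u(-70 - 1*(-105))/(-87138) = -120/157/(-87138) = -120/157*(-1/87138) = 20/2280111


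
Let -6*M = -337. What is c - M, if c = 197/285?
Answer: -31621/570 ≈ -55.475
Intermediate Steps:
M = 337/6 (M = -1/6*(-337) = 337/6 ≈ 56.167)
c = 197/285 (c = 197*(1/285) = 197/285 ≈ 0.69123)
c - M = 197/285 - 1*337/6 = 197/285 - 337/6 = -31621/570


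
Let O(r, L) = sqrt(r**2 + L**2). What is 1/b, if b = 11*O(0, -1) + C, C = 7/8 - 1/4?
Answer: 8/93 ≈ 0.086022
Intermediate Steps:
C = 5/8 (C = 7*(1/8) - 1*1/4 = 7/8 - 1/4 = 5/8 ≈ 0.62500)
O(r, L) = sqrt(L**2 + r**2)
b = 93/8 (b = 11*sqrt((-1)**2 + 0**2) + 5/8 = 11*sqrt(1 + 0) + 5/8 = 11*sqrt(1) + 5/8 = 11*1 + 5/8 = 11 + 5/8 = 93/8 ≈ 11.625)
1/b = 1/(93/8) = 8/93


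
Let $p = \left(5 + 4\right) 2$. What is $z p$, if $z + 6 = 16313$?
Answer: $293526$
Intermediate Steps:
$p = 18$ ($p = 9 \cdot 2 = 18$)
$z = 16307$ ($z = -6 + 16313 = 16307$)
$z p = 16307 \cdot 18 = 293526$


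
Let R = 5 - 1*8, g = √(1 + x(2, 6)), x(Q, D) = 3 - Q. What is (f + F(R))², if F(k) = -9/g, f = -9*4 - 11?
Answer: 4499/2 + 423*√2 ≈ 2847.7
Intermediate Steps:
g = √2 (g = √(1 + (3 - 1*2)) = √(1 + (3 - 2)) = √(1 + 1) = √2 ≈ 1.4142)
f = -47 (f = -36 - 11 = -47)
R = -3 (R = 5 - 8 = -3)
F(k) = -9*√2/2
(f + F(R))² = (-47 - 9*√2/2)²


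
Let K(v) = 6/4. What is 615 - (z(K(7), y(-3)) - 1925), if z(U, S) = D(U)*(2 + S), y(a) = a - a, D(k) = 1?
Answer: 2538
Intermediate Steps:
y(a) = 0
K(v) = 3/2 (K(v) = 6*(¼) = 3/2)
z(U, S) = 2 + S (z(U, S) = 1*(2 + S) = 2 + S)
615 - (z(K(7), y(-3)) - 1925) = 615 - ((2 + 0) - 1925) = 615 - (2 - 1925) = 615 - 1*(-1923) = 615 + 1923 = 2538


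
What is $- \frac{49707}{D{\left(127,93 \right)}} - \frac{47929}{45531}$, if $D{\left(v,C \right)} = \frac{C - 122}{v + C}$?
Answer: $\frac{497904681799}{1320399} \approx 3.7709 \cdot 10^{5}$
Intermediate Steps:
$D{\left(v,C \right)} = \frac{-122 + C}{C + v}$
$- \frac{49707}{D{\left(127,93 \right)}} - \frac{47929}{45531} = - \frac{49707}{\frac{1}{93 + 127} \left(-122 + 93\right)} - \frac{47929}{45531} = - \frac{49707}{\frac{1}{220} \left(-29\right)} - \frac{47929}{45531} = - \frac{49707}{- \frac{29}{220}} - \frac{47929}{45531} = \left(-49707\right) \left(- \frac{220}{29}\right) - \frac{47929}{45531} = \frac{10935540}{29} - \frac{47929}{45531} = \frac{497904681799}{1320399}$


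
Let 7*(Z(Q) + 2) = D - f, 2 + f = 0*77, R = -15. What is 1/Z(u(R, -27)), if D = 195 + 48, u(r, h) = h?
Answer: 1/33 ≈ 0.030303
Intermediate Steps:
D = 243
f = -2 (f = -2 + 0*77 = -2 + 0 = -2)
Z(Q) = 33 (Z(Q) = -2 + (243 - 1*(-2))/7 = -2 + (243 + 2)/7 = -2 + (1/7)*245 = -2 + 35 = 33)
1/Z(u(R, -27)) = 1/33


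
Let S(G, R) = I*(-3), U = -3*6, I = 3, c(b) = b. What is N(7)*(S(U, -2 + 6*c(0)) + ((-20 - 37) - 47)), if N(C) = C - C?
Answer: 0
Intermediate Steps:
U = -18
S(G, R) = -9 (S(G, R) = 3*(-3) = -9)
N(C) = 0
N(7)*(S(U, -2 + 6*c(0)) + ((-20 - 37) - 47)) = 0*(-9 + ((-20 - 37) - 47)) = 0*(-9 + (-57 - 47)) = 0*(-9 - 104) = 0*(-113) = 0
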